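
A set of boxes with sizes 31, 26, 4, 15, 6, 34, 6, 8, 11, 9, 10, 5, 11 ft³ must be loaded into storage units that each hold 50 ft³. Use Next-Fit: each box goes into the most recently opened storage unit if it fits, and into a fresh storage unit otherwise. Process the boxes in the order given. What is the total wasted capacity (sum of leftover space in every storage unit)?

31 ft³ → storage unit 1 (remaining 19 ft³)
26 ft³ → storage unit 2 (remaining 24 ft³)
4 ft³ → storage unit 2 (remaining 20 ft³)
15 ft³ → storage unit 2 (remaining 5 ft³)
6 ft³ → storage unit 3 (remaining 44 ft³)
34 ft³ → storage unit 3 (remaining 10 ft³)
6 ft³ → storage unit 3 (remaining 4 ft³)
8 ft³ → storage unit 4 (remaining 42 ft³)
11 ft³ → storage unit 4 (remaining 31 ft³)
9 ft³ → storage unit 4 (remaining 22 ft³)
10 ft³ → storage unit 4 (remaining 12 ft³)
5 ft³ → storage unit 4 (remaining 7 ft³)
11 ft³ → storage unit 5 (remaining 39 ft³)
5 storage units × 50 ft³ = 250 ft³; used 176 ft³; unused 74 ft³.

74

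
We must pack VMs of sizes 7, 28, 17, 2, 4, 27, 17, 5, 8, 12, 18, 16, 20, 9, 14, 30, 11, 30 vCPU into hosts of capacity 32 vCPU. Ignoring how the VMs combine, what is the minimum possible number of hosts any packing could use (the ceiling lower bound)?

9

Total size = 7 + 28 + 17 + 2 + 4 + 27 + 17 + 5 + 8 + 12 + 18 + 16 + 20 + 9 + 14 + 30 + 11 + 30 = 275 vCPU.
⌈275 / 32⌉ = 9.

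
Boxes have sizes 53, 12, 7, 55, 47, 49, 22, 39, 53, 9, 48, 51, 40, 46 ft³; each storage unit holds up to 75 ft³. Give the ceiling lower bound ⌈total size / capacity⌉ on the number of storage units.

Total size = 53 + 12 + 7 + 55 + 47 + 49 + 22 + 39 + 53 + 9 + 48 + 51 + 40 + 46 = 531 ft³.
⌈531 / 75⌉ = 8.

8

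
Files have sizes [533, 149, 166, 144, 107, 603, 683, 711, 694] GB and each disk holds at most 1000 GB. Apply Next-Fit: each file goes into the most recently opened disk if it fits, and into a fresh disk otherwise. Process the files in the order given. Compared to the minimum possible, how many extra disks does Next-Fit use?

Next-Fit: [533,149,166,144] [107,603] [683] [711] [694] → 5 disks.
5 files exceed 500 GB (half the capacity), and no two of those can share a disk, so at least 5 disks are needed.
So 5 is already optimal.

0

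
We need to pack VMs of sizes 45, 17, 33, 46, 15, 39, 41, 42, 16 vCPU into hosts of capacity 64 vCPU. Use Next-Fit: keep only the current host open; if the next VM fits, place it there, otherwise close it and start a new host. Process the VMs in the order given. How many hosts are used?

6

host 1: place 45 vCPU, 19 vCPU left
host 1: place 17 vCPU, 2 vCPU left
host 2: place 33 vCPU, 31 vCPU left
host 3: place 46 vCPU, 18 vCPU left
host 3: place 15 vCPU, 3 vCPU left
host 4: place 39 vCPU, 25 vCPU left
host 5: place 41 vCPU, 23 vCPU left
host 6: place 42 vCPU, 22 vCPU left
host 6: place 16 vCPU, 6 vCPU left
Final hosts: [45,17] [33] [46,15] [39] [41] [42,16].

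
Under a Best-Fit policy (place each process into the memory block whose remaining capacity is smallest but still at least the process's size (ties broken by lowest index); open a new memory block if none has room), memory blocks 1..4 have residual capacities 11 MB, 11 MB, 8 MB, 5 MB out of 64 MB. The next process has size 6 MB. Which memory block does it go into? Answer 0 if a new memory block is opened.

3

Memory blocks with room: memory block 1 (11 MB), memory block 2 (11 MB), memory block 3 (8 MB).
Tightest fit is memory block 3 with 8 MB free.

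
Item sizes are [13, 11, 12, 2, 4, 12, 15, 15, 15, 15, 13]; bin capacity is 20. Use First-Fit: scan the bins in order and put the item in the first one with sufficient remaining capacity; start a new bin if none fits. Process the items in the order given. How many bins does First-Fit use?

9

Put 13 in bin 1; 7 remain.
Put 11 in bin 2; 9 remain.
Put 12 in bin 3; 8 remain.
Put 2 in bin 1; 5 remain.
Put 4 in bin 1; 1 remain.
Put 12 in bin 4; 8 remain.
Put 15 in bin 5; 5 remain.
Put 15 in bin 6; 5 remain.
Put 15 in bin 7; 5 remain.
Put 15 in bin 8; 5 remain.
Put 13 in bin 9; 7 remain.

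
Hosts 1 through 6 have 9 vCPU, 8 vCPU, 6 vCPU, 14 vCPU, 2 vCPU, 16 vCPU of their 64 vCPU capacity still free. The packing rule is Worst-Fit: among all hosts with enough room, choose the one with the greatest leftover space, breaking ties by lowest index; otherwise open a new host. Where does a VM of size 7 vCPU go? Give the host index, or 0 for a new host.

6

Hosts with room: host 1 (9 vCPU), host 2 (8 vCPU), host 4 (14 vCPU), host 6 (16 vCPU).
Most room is host 6 with 16 vCPU free.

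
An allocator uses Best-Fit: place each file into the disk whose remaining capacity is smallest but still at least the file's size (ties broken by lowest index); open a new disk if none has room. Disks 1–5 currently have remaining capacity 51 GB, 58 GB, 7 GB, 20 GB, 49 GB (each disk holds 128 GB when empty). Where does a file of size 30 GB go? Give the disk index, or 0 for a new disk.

Disks with room: disk 1 (51 GB), disk 2 (58 GB), disk 5 (49 GB).
Tightest fit is disk 5 with 49 GB free.

5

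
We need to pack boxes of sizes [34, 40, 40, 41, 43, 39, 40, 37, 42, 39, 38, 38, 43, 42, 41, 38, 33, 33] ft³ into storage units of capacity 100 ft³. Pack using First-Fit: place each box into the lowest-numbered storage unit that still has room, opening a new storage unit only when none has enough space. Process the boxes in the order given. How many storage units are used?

9 storage units

storage unit 1: place 34 ft³, 66 ft³ left
storage unit 1: place 40 ft³, 26 ft³ left
storage unit 2: place 40 ft³, 60 ft³ left
storage unit 2: place 41 ft³, 19 ft³ left
storage unit 3: place 43 ft³, 57 ft³ left
storage unit 3: place 39 ft³, 18 ft³ left
storage unit 4: place 40 ft³, 60 ft³ left
storage unit 4: place 37 ft³, 23 ft³ left
storage unit 5: place 42 ft³, 58 ft³ left
storage unit 5: place 39 ft³, 19 ft³ left
storage unit 6: place 38 ft³, 62 ft³ left
storage unit 6: place 38 ft³, 24 ft³ left
storage unit 7: place 43 ft³, 57 ft³ left
storage unit 7: place 42 ft³, 15 ft³ left
storage unit 8: place 41 ft³, 59 ft³ left
storage unit 8: place 38 ft³, 21 ft³ left
storage unit 9: place 33 ft³, 67 ft³ left
storage unit 9: place 33 ft³, 34 ft³ left
Final storage units: [34,40] [40,41] [43,39] [40,37] [42,39] [38,38] [43,42] [41,38] [33,33].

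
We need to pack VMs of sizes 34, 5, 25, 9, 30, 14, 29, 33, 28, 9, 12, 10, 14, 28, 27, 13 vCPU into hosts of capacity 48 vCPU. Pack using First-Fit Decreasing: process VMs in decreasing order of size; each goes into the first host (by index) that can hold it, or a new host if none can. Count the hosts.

8

Sorted descending: 34, 33, 30, 29, 28, 28, 27, 25, 14, 14, 13, 12, 10, 9, 9, 5.
host 1: place 34 vCPU, 14 vCPU left
host 2: place 33 vCPU, 15 vCPU left
host 3: place 30 vCPU, 18 vCPU left
host 4: place 29 vCPU, 19 vCPU left
host 5: place 28 vCPU, 20 vCPU left
host 6: place 28 vCPU, 20 vCPU left
host 7: place 27 vCPU, 21 vCPU left
host 8: place 25 vCPU, 23 vCPU left
host 1: place 14 vCPU, 0 vCPU left
host 2: place 14 vCPU, 1 vCPU left
host 3: place 13 vCPU, 5 vCPU left
host 4: place 12 vCPU, 7 vCPU left
host 5: place 10 vCPU, 10 vCPU left
host 5: place 9 vCPU, 1 vCPU left
host 6: place 9 vCPU, 11 vCPU left
host 3: place 5 vCPU, 0 vCPU left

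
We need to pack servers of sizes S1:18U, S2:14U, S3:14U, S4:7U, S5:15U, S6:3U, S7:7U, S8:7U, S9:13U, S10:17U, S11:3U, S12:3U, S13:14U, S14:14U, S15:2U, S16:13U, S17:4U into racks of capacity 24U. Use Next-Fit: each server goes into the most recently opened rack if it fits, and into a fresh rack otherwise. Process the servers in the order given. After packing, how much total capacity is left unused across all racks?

S1 (18U) → rack 1 (remaining 6U)
S2 (14U) → rack 2 (remaining 10U)
S3 (14U) → rack 3 (remaining 10U)
S4 (7U) → rack 3 (remaining 3U)
S5 (15U) → rack 4 (remaining 9U)
S6 (3U) → rack 4 (remaining 6U)
S7 (7U) → rack 5 (remaining 17U)
S8 (7U) → rack 5 (remaining 10U)
S9 (13U) → rack 6 (remaining 11U)
S10 (17U) → rack 7 (remaining 7U)
S11 (3U) → rack 7 (remaining 4U)
S12 (3U) → rack 7 (remaining 1U)
S13 (14U) → rack 8 (remaining 10U)
S14 (14U) → rack 9 (remaining 10U)
S15 (2U) → rack 9 (remaining 8U)
S16 (13U) → rack 10 (remaining 11U)
S17 (4U) → rack 10 (remaining 7U)
10 racks × 24U = 240U; used 168U; unused 72U.

72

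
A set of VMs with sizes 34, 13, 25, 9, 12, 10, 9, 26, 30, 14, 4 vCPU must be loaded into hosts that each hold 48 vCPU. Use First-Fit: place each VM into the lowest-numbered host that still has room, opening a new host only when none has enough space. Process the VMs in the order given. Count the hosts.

4

Put 34 vCPU in host 1; 14 vCPU remain.
Put 13 vCPU in host 1; 1 vCPU remain.
Put 25 vCPU in host 2; 23 vCPU remain.
Put 9 vCPU in host 2; 14 vCPU remain.
Put 12 vCPU in host 2; 2 vCPU remain.
Put 10 vCPU in host 3; 38 vCPU remain.
Put 9 vCPU in host 3; 29 vCPU remain.
Put 26 vCPU in host 3; 3 vCPU remain.
Put 30 vCPU in host 4; 18 vCPU remain.
Put 14 vCPU in host 4; 4 vCPU remain.
Put 4 vCPU in host 4; 0 vCPU remain.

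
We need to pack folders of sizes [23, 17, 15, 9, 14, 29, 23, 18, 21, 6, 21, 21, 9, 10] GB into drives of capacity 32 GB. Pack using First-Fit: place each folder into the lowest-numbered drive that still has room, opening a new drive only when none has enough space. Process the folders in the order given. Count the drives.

8

drive 1: place 23 GB, 9 GB left
drive 2: place 17 GB, 15 GB left
drive 2: place 15 GB, 0 GB left
drive 1: place 9 GB, 0 GB left
drive 3: place 14 GB, 18 GB left
drive 4: place 29 GB, 3 GB left
drive 5: place 23 GB, 9 GB left
drive 3: place 18 GB, 0 GB left
drive 6: place 21 GB, 11 GB left
drive 5: place 6 GB, 3 GB left
drive 7: place 21 GB, 11 GB left
drive 8: place 21 GB, 11 GB left
drive 6: place 9 GB, 2 GB left
drive 7: place 10 GB, 1 GB left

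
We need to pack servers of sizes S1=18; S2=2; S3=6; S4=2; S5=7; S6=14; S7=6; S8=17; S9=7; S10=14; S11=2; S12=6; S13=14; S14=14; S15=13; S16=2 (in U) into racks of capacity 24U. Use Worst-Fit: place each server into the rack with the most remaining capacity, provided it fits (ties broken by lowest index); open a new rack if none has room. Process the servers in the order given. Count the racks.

rack 1: place S1 (18U), 6U left
rack 1: place S2 (2U), 4U left
rack 2: place S3 (6U), 18U left
rack 2: place S4 (2U), 16U left
rack 2: place S5 (7U), 9U left
rack 3: place S6 (14U), 10U left
rack 3: place S7 (6U), 4U left
rack 4: place S8 (17U), 7U left
rack 2: place S9 (7U), 2U left
rack 5: place S10 (14U), 10U left
rack 5: place S11 (2U), 8U left
rack 5: place S12 (6U), 2U left
rack 6: place S13 (14U), 10U left
rack 7: place S14 (14U), 10U left
rack 8: place S15 (13U), 11U left
rack 8: place S16 (2U), 9U left

8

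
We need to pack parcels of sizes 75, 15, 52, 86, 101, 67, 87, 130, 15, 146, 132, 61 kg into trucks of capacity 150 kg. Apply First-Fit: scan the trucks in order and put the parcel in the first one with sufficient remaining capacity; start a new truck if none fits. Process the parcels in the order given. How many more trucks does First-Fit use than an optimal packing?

First-Fit: [75,15,52] [86,15] [101] [67,61] [87] [130] [146] [132] → 8 trucks.
Total size 967 kg; any packing needs at least ⌈967/150⌉ = 7 trucks.
An optimal packing achieves that bound: [146] [132,15] [130,15] [101] [87,61] [86,52] [75,67] → 7 trucks.
Excess: 8 − 7 = 1.

1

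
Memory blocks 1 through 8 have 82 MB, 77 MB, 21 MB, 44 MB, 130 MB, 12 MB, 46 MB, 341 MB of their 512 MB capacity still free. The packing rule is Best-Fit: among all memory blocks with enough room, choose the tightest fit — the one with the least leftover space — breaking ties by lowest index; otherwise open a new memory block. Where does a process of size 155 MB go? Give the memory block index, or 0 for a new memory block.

8

Memory blocks with room: memory block 8 (341 MB).
Tightest fit is memory block 8 with 341 MB free.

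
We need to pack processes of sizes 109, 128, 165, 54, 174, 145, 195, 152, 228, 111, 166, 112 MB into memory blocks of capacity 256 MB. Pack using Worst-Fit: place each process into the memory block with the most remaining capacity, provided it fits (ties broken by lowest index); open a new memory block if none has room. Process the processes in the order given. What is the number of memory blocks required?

9 memory blocks

Put 109 MB in memory block 1; 147 MB remain.
Put 128 MB in memory block 1; 19 MB remain.
Put 165 MB in memory block 2; 91 MB remain.
Put 54 MB in memory block 2; 37 MB remain.
Put 174 MB in memory block 3; 82 MB remain.
Put 145 MB in memory block 4; 111 MB remain.
Put 195 MB in memory block 5; 61 MB remain.
Put 152 MB in memory block 6; 104 MB remain.
Put 228 MB in memory block 7; 28 MB remain.
Put 111 MB in memory block 4; 0 MB remain.
Put 166 MB in memory block 8; 90 MB remain.
Put 112 MB in memory block 9; 144 MB remain.
Final memory blocks: [109,128] [165,54] [174] [145,111] [195] [152] [228] [166] [112].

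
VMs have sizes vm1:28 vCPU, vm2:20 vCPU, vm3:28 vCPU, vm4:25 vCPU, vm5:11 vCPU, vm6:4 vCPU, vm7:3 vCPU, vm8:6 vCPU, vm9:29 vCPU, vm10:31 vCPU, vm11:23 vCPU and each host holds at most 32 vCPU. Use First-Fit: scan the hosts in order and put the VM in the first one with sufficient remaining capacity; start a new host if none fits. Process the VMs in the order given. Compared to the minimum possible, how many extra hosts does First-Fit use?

0

First-Fit: [28,4] [20,11] [28,3] [25,6] [29] [31] [23] → 7 hosts.
Total size 208 vCPU; any packing needs at least ⌈208/32⌉ = 7 hosts.
So 7 is already optimal.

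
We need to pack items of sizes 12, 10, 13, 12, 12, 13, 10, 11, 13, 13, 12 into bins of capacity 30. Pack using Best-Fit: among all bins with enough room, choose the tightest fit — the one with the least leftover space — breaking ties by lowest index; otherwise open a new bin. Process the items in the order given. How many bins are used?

12 → bin 1 (remaining 18)
10 → bin 1 (remaining 8)
13 → bin 2 (remaining 17)
12 → bin 2 (remaining 5)
12 → bin 3 (remaining 18)
13 → bin 3 (remaining 5)
10 → bin 4 (remaining 20)
11 → bin 4 (remaining 9)
13 → bin 5 (remaining 17)
13 → bin 5 (remaining 4)
12 → bin 6 (remaining 18)

6 bins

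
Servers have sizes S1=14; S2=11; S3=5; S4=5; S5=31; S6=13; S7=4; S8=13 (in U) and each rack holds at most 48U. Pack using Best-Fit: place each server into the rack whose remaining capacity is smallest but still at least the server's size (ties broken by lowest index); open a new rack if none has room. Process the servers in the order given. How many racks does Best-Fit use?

2

Put S1 (14U) in rack 1; 34U remain.
Put S2 (11U) in rack 1; 23U remain.
Put S3 (5U) in rack 1; 18U remain.
Put S4 (5U) in rack 1; 13U remain.
Put S5 (31U) in rack 2; 17U remain.
Put S6 (13U) in rack 1; 0U remain.
Put S7 (4U) in rack 2; 13U remain.
Put S8 (13U) in rack 2; 0U remain.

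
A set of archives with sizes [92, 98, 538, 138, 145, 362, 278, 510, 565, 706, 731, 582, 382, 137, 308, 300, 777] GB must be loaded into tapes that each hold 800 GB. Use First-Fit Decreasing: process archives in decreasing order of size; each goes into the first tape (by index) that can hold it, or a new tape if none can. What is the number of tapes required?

Sorted descending: 777, 731, 706, 582, 565, 538, 510, 382, 362, 308, 300, 278, 145, 138, 137, 98, 92.
Put 777 GB in tape 1; 23 GB remain.
Put 731 GB in tape 2; 69 GB remain.
Put 706 GB in tape 3; 94 GB remain.
Put 582 GB in tape 4; 218 GB remain.
Put 565 GB in tape 5; 235 GB remain.
Put 538 GB in tape 6; 262 GB remain.
Put 510 GB in tape 7; 290 GB remain.
Put 382 GB in tape 8; 418 GB remain.
Put 362 GB in tape 8; 56 GB remain.
Put 308 GB in tape 9; 492 GB remain.
Put 300 GB in tape 9; 192 GB remain.
Put 278 GB in tape 7; 12 GB remain.
Put 145 GB in tape 4; 73 GB remain.
Put 138 GB in tape 5; 97 GB remain.
Put 137 GB in tape 6; 125 GB remain.
Put 98 GB in tape 6; 27 GB remain.
Put 92 GB in tape 3; 2 GB remain.

9 tapes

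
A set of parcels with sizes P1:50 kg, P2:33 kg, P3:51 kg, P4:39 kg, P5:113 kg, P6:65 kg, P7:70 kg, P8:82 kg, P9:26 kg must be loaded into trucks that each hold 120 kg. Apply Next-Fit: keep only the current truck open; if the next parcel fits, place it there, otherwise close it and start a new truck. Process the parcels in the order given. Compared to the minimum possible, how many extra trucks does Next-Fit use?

1

Next-Fit: [50,33] [51,39] [113] [65] [70] [82,26] → 6 trucks.
Total size 529 kg; any packing needs at least ⌈529/120⌉ = 5 trucks.
An optimal packing achieves that bound: [113] [82,33] [70,50] [65,51] [39,26] → 5 trucks.
Excess: 6 − 5 = 1.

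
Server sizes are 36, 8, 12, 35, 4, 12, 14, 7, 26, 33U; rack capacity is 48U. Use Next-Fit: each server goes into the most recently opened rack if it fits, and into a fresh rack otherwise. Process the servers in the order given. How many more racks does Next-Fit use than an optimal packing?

1

Next-Fit: [36,8] [12,35] [4,12,14,7] [26] [33] → 5 racks.
Total size 187U; any packing needs at least ⌈187/48⌉ = 4 racks.
An optimal packing achieves that bound: [36,12] [35,12] [33,14] [26,8,7,4] → 4 racks.
Excess: 5 − 4 = 1.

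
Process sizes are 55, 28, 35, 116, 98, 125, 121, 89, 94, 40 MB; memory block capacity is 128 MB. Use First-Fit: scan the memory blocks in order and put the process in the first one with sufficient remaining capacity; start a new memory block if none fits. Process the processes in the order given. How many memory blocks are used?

55 MB → memory block 1 (remaining 73 MB)
28 MB → memory block 1 (remaining 45 MB)
35 MB → memory block 1 (remaining 10 MB)
116 MB → memory block 2 (remaining 12 MB)
98 MB → memory block 3 (remaining 30 MB)
125 MB → memory block 4 (remaining 3 MB)
121 MB → memory block 5 (remaining 7 MB)
89 MB → memory block 6 (remaining 39 MB)
94 MB → memory block 7 (remaining 34 MB)
40 MB → memory block 8 (remaining 88 MB)
Final memory blocks: [55,28,35] [116] [98] [125] [121] [89] [94] [40].

8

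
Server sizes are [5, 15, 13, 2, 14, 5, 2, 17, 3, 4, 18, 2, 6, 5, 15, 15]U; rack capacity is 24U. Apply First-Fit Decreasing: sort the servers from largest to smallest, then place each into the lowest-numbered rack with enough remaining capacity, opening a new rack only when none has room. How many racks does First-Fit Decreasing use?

7

Sorted descending: 18, 17, 15, 15, 15, 14, 13, 6, 5, 5, 5, 4, 3, 2, 2, 2.
Put 18U in rack 1; 6U remain.
Put 17U in rack 2; 7U remain.
Put 15U in rack 3; 9U remain.
Put 15U in rack 4; 9U remain.
Put 15U in rack 5; 9U remain.
Put 14U in rack 6; 10U remain.
Put 13U in rack 7; 11U remain.
Put 6U in rack 1; 0U remain.
Put 5U in rack 2; 2U remain.
Put 5U in rack 3; 4U remain.
Put 5U in rack 4; 4U remain.
Put 4U in rack 3; 0U remain.
Put 3U in rack 4; 1U remain.
Put 2U in rack 2; 0U remain.
Put 2U in rack 5; 7U remain.
Put 2U in rack 5; 5U remain.
Final racks: [18,6] [17,5,2] [15,5,4] [15,5,3] [15,2,2] [14] [13].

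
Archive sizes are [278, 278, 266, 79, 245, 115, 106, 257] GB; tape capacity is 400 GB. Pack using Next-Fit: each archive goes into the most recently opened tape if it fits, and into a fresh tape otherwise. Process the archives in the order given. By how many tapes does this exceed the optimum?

Next-Fit: [278] [278] [266,79] [245,115] [106,257] → 5 tapes.
Total size 1624 GB; any packing needs at least ⌈1624/400⌉ = 5 tapes.
So 5 is already optimal.

0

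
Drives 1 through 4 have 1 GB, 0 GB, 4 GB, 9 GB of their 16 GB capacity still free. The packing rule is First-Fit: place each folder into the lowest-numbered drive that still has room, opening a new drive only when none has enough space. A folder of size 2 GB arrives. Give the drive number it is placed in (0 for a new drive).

3

Drives with room: drive 3 (4 GB), drive 4 (9 GB).
The first with room is drive 3.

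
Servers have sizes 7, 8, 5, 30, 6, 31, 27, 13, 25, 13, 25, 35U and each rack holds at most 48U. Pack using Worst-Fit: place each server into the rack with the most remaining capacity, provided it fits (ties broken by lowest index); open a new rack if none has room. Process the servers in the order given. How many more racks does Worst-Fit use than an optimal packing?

Worst-Fit: [7,8,5,6,13] [30] [31] [27] [25,13] [25] [35] → 7 racks.
6 servers exceed 24U (half the capacity), and no two of those can share a rack, so at least 6 racks are needed.
An optimal packing achieves that bound: [35,13] [31,13] [30,8,7] [27,6,5] [25] [25] → 6 racks.
Excess: 7 − 6 = 1.

1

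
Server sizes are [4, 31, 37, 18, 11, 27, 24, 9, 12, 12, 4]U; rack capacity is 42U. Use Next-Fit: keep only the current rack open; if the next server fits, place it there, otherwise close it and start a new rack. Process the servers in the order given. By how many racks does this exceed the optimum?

1

Next-Fit: [4,31] [37] [18,11] [27] [24,9] [12,12,4] → 6 racks.
Total size 189U; any packing needs at least ⌈189/42⌉ = 5 racks.
An optimal packing achieves that bound: [37,4] [31,11] [27,12] [24,18] [12,9,4] → 5 racks.
Excess: 6 − 5 = 1.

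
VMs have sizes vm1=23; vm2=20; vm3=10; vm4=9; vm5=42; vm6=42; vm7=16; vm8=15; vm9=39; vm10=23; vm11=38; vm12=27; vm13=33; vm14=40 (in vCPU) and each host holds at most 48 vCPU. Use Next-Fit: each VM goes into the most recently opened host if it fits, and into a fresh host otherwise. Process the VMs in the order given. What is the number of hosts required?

11

host 1: place vm1 (23 vCPU), 25 vCPU left
host 1: place vm2 (20 vCPU), 5 vCPU left
host 2: place vm3 (10 vCPU), 38 vCPU left
host 2: place vm4 (9 vCPU), 29 vCPU left
host 3: place vm5 (42 vCPU), 6 vCPU left
host 4: place vm6 (42 vCPU), 6 vCPU left
host 5: place vm7 (16 vCPU), 32 vCPU left
host 5: place vm8 (15 vCPU), 17 vCPU left
host 6: place vm9 (39 vCPU), 9 vCPU left
host 7: place vm10 (23 vCPU), 25 vCPU left
host 8: place vm11 (38 vCPU), 10 vCPU left
host 9: place vm12 (27 vCPU), 21 vCPU left
host 10: place vm13 (33 vCPU), 15 vCPU left
host 11: place vm14 (40 vCPU), 8 vCPU left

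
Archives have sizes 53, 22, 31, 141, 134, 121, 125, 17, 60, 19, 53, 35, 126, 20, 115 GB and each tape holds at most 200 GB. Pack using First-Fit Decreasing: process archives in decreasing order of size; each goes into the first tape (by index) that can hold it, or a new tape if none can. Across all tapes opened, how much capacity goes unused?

Sorted descending: 141, 134, 126, 125, 121, 115, 60, 53, 53, 35, 31, 22, 20, 19, 17.
Put 141 GB in tape 1; 59 GB remain.
Put 134 GB in tape 2; 66 GB remain.
Put 126 GB in tape 3; 74 GB remain.
Put 125 GB in tape 4; 75 GB remain.
Put 121 GB in tape 5; 79 GB remain.
Put 115 GB in tape 6; 85 GB remain.
Put 60 GB in tape 2; 6 GB remain.
Put 53 GB in tape 1; 6 GB remain.
Put 53 GB in tape 3; 21 GB remain.
Put 35 GB in tape 4; 40 GB remain.
Put 31 GB in tape 4; 9 GB remain.
Put 22 GB in tape 5; 57 GB remain.
Put 20 GB in tape 3; 1 GB remain.
Put 19 GB in tape 5; 38 GB remain.
Put 17 GB in tape 5; 21 GB remain.
6 tapes × 200 GB = 1200 GB; used 1072 GB; unused 128 GB.

128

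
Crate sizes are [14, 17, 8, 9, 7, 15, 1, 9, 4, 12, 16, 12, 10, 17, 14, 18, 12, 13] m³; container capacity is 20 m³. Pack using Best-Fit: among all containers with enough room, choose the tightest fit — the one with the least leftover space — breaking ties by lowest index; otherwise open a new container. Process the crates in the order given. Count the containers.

14

14 m³ → container 1 (remaining 6 m³)
17 m³ → container 2 (remaining 3 m³)
8 m³ → container 3 (remaining 12 m³)
9 m³ → container 3 (remaining 3 m³)
7 m³ → container 4 (remaining 13 m³)
15 m³ → container 5 (remaining 5 m³)
1 m³ → container 2 (remaining 2 m³)
9 m³ → container 4 (remaining 4 m³)
4 m³ → container 4 (remaining 0 m³)
12 m³ → container 6 (remaining 8 m³)
16 m³ → container 7 (remaining 4 m³)
12 m³ → container 8 (remaining 8 m³)
10 m³ → container 9 (remaining 10 m³)
17 m³ → container 10 (remaining 3 m³)
14 m³ → container 11 (remaining 6 m³)
18 m³ → container 12 (remaining 2 m³)
12 m³ → container 13 (remaining 8 m³)
13 m³ → container 14 (remaining 7 m³)
Final containers: [14] [17,1] [8,9] [7,9,4] [15] [12] [16] [12] [10] [17] [14] [18] [12] [13].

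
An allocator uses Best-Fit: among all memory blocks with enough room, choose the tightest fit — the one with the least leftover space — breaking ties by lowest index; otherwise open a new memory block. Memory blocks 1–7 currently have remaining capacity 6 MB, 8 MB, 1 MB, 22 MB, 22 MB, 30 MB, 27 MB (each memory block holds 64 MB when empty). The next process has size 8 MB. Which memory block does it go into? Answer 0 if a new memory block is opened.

Memory blocks with room: memory block 2 (8 MB), memory block 4 (22 MB), memory block 5 (22 MB), memory block 6 (30 MB), memory block 7 (27 MB).
Tightest fit is memory block 2 with 8 MB free.

2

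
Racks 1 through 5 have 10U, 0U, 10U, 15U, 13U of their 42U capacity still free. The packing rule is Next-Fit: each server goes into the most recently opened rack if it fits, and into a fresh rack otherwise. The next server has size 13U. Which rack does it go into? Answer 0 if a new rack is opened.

5

Next-Fit only looks at rack 5, which has 13U free.
13U fits there.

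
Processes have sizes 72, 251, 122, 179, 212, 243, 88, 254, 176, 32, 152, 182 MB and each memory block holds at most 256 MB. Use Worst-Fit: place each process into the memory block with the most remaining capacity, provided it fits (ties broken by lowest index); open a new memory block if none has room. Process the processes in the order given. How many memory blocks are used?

10 memory blocks

72 MB → memory block 1 (remaining 184 MB)
251 MB → memory block 2 (remaining 5 MB)
122 MB → memory block 1 (remaining 62 MB)
179 MB → memory block 3 (remaining 77 MB)
212 MB → memory block 4 (remaining 44 MB)
243 MB → memory block 5 (remaining 13 MB)
88 MB → memory block 6 (remaining 168 MB)
254 MB → memory block 7 (remaining 2 MB)
176 MB → memory block 8 (remaining 80 MB)
32 MB → memory block 6 (remaining 136 MB)
152 MB → memory block 9 (remaining 104 MB)
182 MB → memory block 10 (remaining 74 MB)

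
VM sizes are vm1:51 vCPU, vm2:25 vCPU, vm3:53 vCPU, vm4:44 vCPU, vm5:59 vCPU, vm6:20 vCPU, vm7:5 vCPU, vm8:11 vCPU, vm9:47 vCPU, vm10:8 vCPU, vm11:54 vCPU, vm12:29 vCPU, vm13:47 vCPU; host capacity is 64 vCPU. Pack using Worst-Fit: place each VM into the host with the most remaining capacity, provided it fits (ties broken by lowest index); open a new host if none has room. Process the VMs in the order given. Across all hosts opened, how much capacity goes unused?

123

Put vm1 (51 vCPU) in host 1; 13 vCPU remain.
Put vm2 (25 vCPU) in host 2; 39 vCPU remain.
Put vm3 (53 vCPU) in host 3; 11 vCPU remain.
Put vm4 (44 vCPU) in host 4; 20 vCPU remain.
Put vm5 (59 vCPU) in host 5; 5 vCPU remain.
Put vm6 (20 vCPU) in host 2; 19 vCPU remain.
Put vm7 (5 vCPU) in host 4; 15 vCPU remain.
Put vm8 (11 vCPU) in host 2; 8 vCPU remain.
Put vm9 (47 vCPU) in host 6; 17 vCPU remain.
Put vm10 (8 vCPU) in host 6; 9 vCPU remain.
Put vm11 (54 vCPU) in host 7; 10 vCPU remain.
Put vm12 (29 vCPU) in host 8; 35 vCPU remain.
Put vm13 (47 vCPU) in host 9; 17 vCPU remain.
9 hosts × 64 vCPU = 576 vCPU; used 453 vCPU; unused 123 vCPU.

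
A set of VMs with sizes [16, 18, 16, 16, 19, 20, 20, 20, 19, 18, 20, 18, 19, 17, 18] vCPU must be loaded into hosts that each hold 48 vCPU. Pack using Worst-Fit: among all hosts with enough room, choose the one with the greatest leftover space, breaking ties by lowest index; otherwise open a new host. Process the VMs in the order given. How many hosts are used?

8 hosts

host 1: place 16 vCPU, 32 vCPU left
host 1: place 18 vCPU, 14 vCPU left
host 2: place 16 vCPU, 32 vCPU left
host 2: place 16 vCPU, 16 vCPU left
host 3: place 19 vCPU, 29 vCPU left
host 3: place 20 vCPU, 9 vCPU left
host 4: place 20 vCPU, 28 vCPU left
host 4: place 20 vCPU, 8 vCPU left
host 5: place 19 vCPU, 29 vCPU left
host 5: place 18 vCPU, 11 vCPU left
host 6: place 20 vCPU, 28 vCPU left
host 6: place 18 vCPU, 10 vCPU left
host 7: place 19 vCPU, 29 vCPU left
host 7: place 17 vCPU, 12 vCPU left
host 8: place 18 vCPU, 30 vCPU left
Final hosts: [16,18] [16,16] [19,20] [20,20] [19,18] [20,18] [19,17] [18].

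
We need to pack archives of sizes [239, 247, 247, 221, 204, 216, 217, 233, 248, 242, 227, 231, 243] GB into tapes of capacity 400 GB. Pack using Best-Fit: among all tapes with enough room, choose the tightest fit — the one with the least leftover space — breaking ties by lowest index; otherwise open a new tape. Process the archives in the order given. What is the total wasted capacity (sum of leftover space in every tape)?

tape 1: place 239 GB, 161 GB left
tape 2: place 247 GB, 153 GB left
tape 3: place 247 GB, 153 GB left
tape 4: place 221 GB, 179 GB left
tape 5: place 204 GB, 196 GB left
tape 6: place 216 GB, 184 GB left
tape 7: place 217 GB, 183 GB left
tape 8: place 233 GB, 167 GB left
tape 9: place 248 GB, 152 GB left
tape 10: place 242 GB, 158 GB left
tape 11: place 227 GB, 173 GB left
tape 12: place 231 GB, 169 GB left
tape 13: place 243 GB, 157 GB left
13 tapes × 400 GB = 5200 GB; used 3015 GB; unused 2185 GB.

2185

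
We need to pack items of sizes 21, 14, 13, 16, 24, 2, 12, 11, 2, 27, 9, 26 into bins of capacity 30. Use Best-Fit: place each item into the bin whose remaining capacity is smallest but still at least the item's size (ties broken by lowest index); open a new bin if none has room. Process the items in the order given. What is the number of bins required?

21 → bin 1 (remaining 9)
14 → bin 2 (remaining 16)
13 → bin 2 (remaining 3)
16 → bin 3 (remaining 14)
24 → bin 4 (remaining 6)
2 → bin 2 (remaining 1)
12 → bin 3 (remaining 2)
11 → bin 5 (remaining 19)
2 → bin 3 (remaining 0)
27 → bin 6 (remaining 3)
9 → bin 1 (remaining 0)
26 → bin 7 (remaining 4)

7 bins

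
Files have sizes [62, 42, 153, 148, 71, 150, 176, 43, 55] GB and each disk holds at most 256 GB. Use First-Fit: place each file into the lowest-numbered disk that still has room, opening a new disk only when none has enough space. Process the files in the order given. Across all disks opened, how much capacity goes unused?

124

Put 62 GB in disk 1; 194 GB remain.
Put 42 GB in disk 1; 152 GB remain.
Put 153 GB in disk 2; 103 GB remain.
Put 148 GB in disk 1; 4 GB remain.
Put 71 GB in disk 2; 32 GB remain.
Put 150 GB in disk 3; 106 GB remain.
Put 176 GB in disk 4; 80 GB remain.
Put 43 GB in disk 3; 63 GB remain.
Put 55 GB in disk 3; 8 GB remain.
4 disks × 256 GB = 1024 GB; used 900 GB; unused 124 GB.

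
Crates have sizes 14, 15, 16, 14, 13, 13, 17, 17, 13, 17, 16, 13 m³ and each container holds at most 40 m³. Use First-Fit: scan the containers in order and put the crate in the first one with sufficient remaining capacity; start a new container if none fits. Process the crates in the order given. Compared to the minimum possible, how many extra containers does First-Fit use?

1

First-Fit: [14,15] [16,14] [13,13,13] [17,17] [17,16] [13] → 6 containers.
Total size 178 m³; any packing needs at least ⌈178/40⌉ = 5 containers.
An optimal packing achieves that bound: [17,17] [17,16] [16,15] [14,13,13] [14,13,13] → 5 containers.
Excess: 6 − 5 = 1.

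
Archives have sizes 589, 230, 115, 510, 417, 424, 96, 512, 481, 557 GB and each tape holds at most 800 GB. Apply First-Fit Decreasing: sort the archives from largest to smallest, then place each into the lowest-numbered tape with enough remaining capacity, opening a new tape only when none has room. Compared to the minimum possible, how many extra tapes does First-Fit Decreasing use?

First-Fit Decreasing: [589,115,96] [557,230] [512] [510] [481] [424] [417] → 7 tapes.
7 archives exceed 400 GB (half the capacity), and no two of those can share a tape, so at least 7 tapes are needed.
So 7 is already optimal.

0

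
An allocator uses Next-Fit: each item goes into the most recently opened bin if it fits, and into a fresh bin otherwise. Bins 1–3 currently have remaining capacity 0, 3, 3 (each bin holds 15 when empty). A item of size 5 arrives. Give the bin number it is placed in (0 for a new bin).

Next-Fit only looks at bin 3, which has 3 free.
5 does not fit, so a new bin is opened.

0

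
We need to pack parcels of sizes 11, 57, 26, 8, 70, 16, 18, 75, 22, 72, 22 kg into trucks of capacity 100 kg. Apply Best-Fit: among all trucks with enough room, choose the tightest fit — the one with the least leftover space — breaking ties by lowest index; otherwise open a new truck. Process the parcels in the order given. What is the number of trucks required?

5

Put 11 kg in truck 1; 89 kg remain.
Put 57 kg in truck 1; 32 kg remain.
Put 26 kg in truck 1; 6 kg remain.
Put 8 kg in truck 2; 92 kg remain.
Put 70 kg in truck 2; 22 kg remain.
Put 16 kg in truck 2; 6 kg remain.
Put 18 kg in truck 3; 82 kg remain.
Put 75 kg in truck 3; 7 kg remain.
Put 22 kg in truck 4; 78 kg remain.
Put 72 kg in truck 4; 6 kg remain.
Put 22 kg in truck 5; 78 kg remain.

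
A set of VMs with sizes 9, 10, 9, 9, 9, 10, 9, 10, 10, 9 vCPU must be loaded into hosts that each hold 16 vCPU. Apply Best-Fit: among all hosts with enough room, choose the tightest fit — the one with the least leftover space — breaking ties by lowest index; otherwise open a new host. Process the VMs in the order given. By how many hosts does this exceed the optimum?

Best-Fit: [9] [10] [9] [9] [9] [10] [9] [10] [10] [9] → 10 hosts.
10 VMs exceed 8 vCPU (half the capacity), and no two of those can share a host, so at least 10 hosts are needed.
So 10 is already optimal.

0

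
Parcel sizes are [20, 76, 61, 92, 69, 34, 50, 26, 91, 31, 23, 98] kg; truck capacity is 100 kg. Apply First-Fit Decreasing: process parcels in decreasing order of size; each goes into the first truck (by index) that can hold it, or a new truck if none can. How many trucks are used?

7

Sorted descending: 98, 92, 91, 76, 69, 61, 50, 34, 31, 26, 23, 20.
truck 1: place 98 kg, 2 kg left
truck 2: place 92 kg, 8 kg left
truck 3: place 91 kg, 9 kg left
truck 4: place 76 kg, 24 kg left
truck 5: place 69 kg, 31 kg left
truck 6: place 61 kg, 39 kg left
truck 7: place 50 kg, 50 kg left
truck 6: place 34 kg, 5 kg left
truck 5: place 31 kg, 0 kg left
truck 7: place 26 kg, 24 kg left
truck 4: place 23 kg, 1 kg left
truck 7: place 20 kg, 4 kg left
Final trucks: [98] [92] [91] [76,23] [69,31] [61,34] [50,26,20].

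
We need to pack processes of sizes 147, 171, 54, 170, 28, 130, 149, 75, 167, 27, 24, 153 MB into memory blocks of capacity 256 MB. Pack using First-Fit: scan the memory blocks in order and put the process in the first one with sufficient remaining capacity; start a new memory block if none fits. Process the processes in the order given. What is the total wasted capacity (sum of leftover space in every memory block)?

147 MB → memory block 1 (remaining 109 MB)
171 MB → memory block 2 (remaining 85 MB)
54 MB → memory block 1 (remaining 55 MB)
170 MB → memory block 3 (remaining 86 MB)
28 MB → memory block 1 (remaining 27 MB)
130 MB → memory block 4 (remaining 126 MB)
149 MB → memory block 5 (remaining 107 MB)
75 MB → memory block 2 (remaining 10 MB)
167 MB → memory block 6 (remaining 89 MB)
27 MB → memory block 1 (remaining 0 MB)
24 MB → memory block 3 (remaining 62 MB)
153 MB → memory block 7 (remaining 103 MB)
7 memory blocks × 256 MB = 1792 MB; used 1295 MB; unused 497 MB.

497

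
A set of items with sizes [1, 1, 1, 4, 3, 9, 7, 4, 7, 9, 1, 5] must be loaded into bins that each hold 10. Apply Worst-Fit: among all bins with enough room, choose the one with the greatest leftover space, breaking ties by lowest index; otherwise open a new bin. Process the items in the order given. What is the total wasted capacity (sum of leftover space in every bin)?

1 → bin 1 (remaining 9)
1 → bin 1 (remaining 8)
1 → bin 1 (remaining 7)
4 → bin 1 (remaining 3)
3 → bin 1 (remaining 0)
9 → bin 2 (remaining 1)
7 → bin 3 (remaining 3)
4 → bin 4 (remaining 6)
7 → bin 5 (remaining 3)
9 → bin 6 (remaining 1)
1 → bin 4 (remaining 5)
5 → bin 4 (remaining 0)
6 bins × 10 = 60; used 52; unused 8.

8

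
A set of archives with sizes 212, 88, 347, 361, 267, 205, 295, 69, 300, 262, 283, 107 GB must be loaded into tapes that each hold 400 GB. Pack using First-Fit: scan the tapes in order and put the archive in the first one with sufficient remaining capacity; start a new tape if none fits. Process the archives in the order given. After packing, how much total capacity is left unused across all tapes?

Put 212 GB in tape 1; 188 GB remain.
Put 88 GB in tape 1; 100 GB remain.
Put 347 GB in tape 2; 53 GB remain.
Put 361 GB in tape 3; 39 GB remain.
Put 267 GB in tape 4; 133 GB remain.
Put 205 GB in tape 5; 195 GB remain.
Put 295 GB in tape 6; 105 GB remain.
Put 69 GB in tape 1; 31 GB remain.
Put 300 GB in tape 7; 100 GB remain.
Put 262 GB in tape 8; 138 GB remain.
Put 283 GB in tape 9; 117 GB remain.
Put 107 GB in tape 4; 26 GB remain.
9 tapes × 400 GB = 3600 GB; used 2796 GB; unused 804 GB.

804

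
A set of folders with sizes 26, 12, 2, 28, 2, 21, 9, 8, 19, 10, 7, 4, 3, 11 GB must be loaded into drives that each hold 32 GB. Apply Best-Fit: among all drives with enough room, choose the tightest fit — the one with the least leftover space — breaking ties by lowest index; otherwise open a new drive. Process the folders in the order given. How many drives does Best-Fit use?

6 drives

Put 26 GB in drive 1; 6 GB remain.
Put 12 GB in drive 2; 20 GB remain.
Put 2 GB in drive 1; 4 GB remain.
Put 28 GB in drive 3; 4 GB remain.
Put 2 GB in drive 1; 2 GB remain.
Put 21 GB in drive 4; 11 GB remain.
Put 9 GB in drive 4; 2 GB remain.
Put 8 GB in drive 2; 12 GB remain.
Put 19 GB in drive 5; 13 GB remain.
Put 10 GB in drive 2; 2 GB remain.
Put 7 GB in drive 5; 6 GB remain.
Put 4 GB in drive 3; 0 GB remain.
Put 3 GB in drive 5; 3 GB remain.
Put 11 GB in drive 6; 21 GB remain.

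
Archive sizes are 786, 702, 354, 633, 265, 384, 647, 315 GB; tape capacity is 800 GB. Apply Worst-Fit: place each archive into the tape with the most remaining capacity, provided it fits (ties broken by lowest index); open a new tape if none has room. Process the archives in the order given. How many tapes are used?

tape 1: place 786 GB, 14 GB left
tape 2: place 702 GB, 98 GB left
tape 3: place 354 GB, 446 GB left
tape 4: place 633 GB, 167 GB left
tape 3: place 265 GB, 181 GB left
tape 5: place 384 GB, 416 GB left
tape 6: place 647 GB, 153 GB left
tape 5: place 315 GB, 101 GB left
Final tapes: [786] [702] [354,265] [633] [384,315] [647].

6 tapes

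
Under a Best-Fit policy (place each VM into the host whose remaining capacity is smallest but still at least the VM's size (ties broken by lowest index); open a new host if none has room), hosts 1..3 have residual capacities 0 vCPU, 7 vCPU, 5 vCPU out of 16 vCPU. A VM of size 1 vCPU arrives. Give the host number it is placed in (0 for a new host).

Hosts with room: host 2 (7 vCPU), host 3 (5 vCPU).
Tightest fit is host 3 with 5 vCPU free.

3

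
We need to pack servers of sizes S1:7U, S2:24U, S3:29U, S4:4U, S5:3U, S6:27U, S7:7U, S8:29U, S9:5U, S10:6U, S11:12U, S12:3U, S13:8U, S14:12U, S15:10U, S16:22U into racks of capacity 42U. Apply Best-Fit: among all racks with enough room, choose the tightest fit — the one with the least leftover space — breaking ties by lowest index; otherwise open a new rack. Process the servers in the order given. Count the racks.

Put S1 (7U) in rack 1; 35U remain.
Put S2 (24U) in rack 1; 11U remain.
Put S3 (29U) in rack 2; 13U remain.
Put S4 (4U) in rack 1; 7U remain.
Put S5 (3U) in rack 1; 4U remain.
Put S6 (27U) in rack 3; 15U remain.
Put S7 (7U) in rack 2; 6U remain.
Put S8 (29U) in rack 4; 13U remain.
Put S9 (5U) in rack 2; 1U remain.
Put S10 (6U) in rack 4; 7U remain.
Put S11 (12U) in rack 3; 3U remain.
Put S12 (3U) in rack 3; 0U remain.
Put S13 (8U) in rack 5; 34U remain.
Put S14 (12U) in rack 5; 22U remain.
Put S15 (10U) in rack 5; 12U remain.
Put S16 (22U) in rack 6; 20U remain.

6 racks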